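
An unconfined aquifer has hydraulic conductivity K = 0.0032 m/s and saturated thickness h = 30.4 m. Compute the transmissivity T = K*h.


Transmissivity is defined as T = K * h.
T = 0.0032 * 30.4
  = 0.0973 m^2/s.

0.0973


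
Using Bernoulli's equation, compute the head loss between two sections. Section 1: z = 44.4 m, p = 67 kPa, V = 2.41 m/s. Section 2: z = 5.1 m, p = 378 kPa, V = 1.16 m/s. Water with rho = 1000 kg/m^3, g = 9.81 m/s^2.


Total head at each section: H = z + p/(rho*g) + V^2/(2g).
H1 = 44.4 + 67*1000/(1000*9.81) + 2.41^2/(2*9.81)
   = 44.4 + 6.83 + 0.296
   = 51.526 m.
H2 = 5.1 + 378*1000/(1000*9.81) + 1.16^2/(2*9.81)
   = 5.1 + 38.532 + 0.0686
   = 43.701 m.
h_L = H1 - H2 = 51.526 - 43.701 = 7.825 m.

7.825


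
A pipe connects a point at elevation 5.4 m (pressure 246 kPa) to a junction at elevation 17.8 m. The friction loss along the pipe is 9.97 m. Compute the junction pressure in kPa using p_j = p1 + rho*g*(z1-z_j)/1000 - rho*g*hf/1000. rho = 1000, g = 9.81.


Junction pressure: p_j = p1 + rho*g*(z1 - z_j)/1000 - rho*g*hf/1000.
Elevation term = 1000*9.81*(5.4 - 17.8)/1000 = -121.644 kPa.
Friction term = 1000*9.81*9.97/1000 = 97.806 kPa.
p_j = 246 + -121.644 - 97.806 = 26.55 kPa.

26.55


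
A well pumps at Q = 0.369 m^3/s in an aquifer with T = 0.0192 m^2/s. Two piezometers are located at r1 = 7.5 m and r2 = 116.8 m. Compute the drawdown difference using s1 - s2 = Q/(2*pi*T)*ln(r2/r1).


Thiem equation: s1 - s2 = Q/(2*pi*T) * ln(r2/r1).
ln(r2/r1) = ln(116.8/7.5) = 2.7456.
Q/(2*pi*T) = 0.369 / (2*pi*0.0192) = 0.369 / 0.1206 = 3.0588.
s1 - s2 = 3.0588 * 2.7456 = 8.398 m.

8.398


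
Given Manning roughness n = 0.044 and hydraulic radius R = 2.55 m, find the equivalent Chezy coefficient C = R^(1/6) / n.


The Chezy coefficient relates to Manning's n through C = R^(1/6) / n.
R^(1/6) = 2.55^(1/6) = 1.168844.
C = 1.168844 / 0.044 = 26.56 m^(1/2)/s.

26.56


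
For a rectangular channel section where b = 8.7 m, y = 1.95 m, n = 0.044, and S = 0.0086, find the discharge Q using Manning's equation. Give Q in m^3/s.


For a rectangular channel, the cross-sectional area A = b * y = 8.7 * 1.95 = 16.96 m^2.
The wetted perimeter P = b + 2y = 8.7 + 2*1.95 = 12.6 m.
Hydraulic radius R = A/P = 16.96/12.6 = 1.3464 m.
Velocity V = (1/n)*R^(2/3)*S^(1/2) = (1/0.044)*1.3464^(2/3)*0.0086^(1/2) = 2.5699 m/s.
Discharge Q = A * V = 16.96 * 2.5699 = 43.599 m^3/s.

43.599


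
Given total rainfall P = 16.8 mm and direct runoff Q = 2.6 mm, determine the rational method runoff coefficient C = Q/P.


The runoff coefficient C = runoff depth / rainfall depth.
C = 2.6 / 16.8
  = 0.1548.

0.1548


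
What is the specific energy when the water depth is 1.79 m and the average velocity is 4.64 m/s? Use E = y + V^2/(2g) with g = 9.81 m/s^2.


Specific energy E = y + V^2/(2g).
Velocity head = V^2/(2g) = 4.64^2 / (2*9.81) = 21.5296 / 19.62 = 1.0973 m.
E = 1.79 + 1.0973 = 2.8873 m.

2.8873


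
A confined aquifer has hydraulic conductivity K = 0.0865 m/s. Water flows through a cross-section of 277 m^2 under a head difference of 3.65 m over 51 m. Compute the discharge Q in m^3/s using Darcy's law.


Darcy's law: Q = K * A * i, where i = dh/L.
Hydraulic gradient i = 3.65 / 51 = 0.071569.
Q = 0.0865 * 277 * 0.071569
  = 1.7148 m^3/s.

1.7148


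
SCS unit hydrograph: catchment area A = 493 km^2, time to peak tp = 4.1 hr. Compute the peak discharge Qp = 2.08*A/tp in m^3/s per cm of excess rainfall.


SCS formula: Qp = 2.08 * A / tp.
Qp = 2.08 * 493 / 4.1
   = 1025.44 / 4.1
   = 250.11 m^3/s per cm.

250.11


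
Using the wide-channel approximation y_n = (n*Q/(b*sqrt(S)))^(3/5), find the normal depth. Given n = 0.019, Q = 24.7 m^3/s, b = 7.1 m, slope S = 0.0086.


We use the wide-channel approximation y_n = (n*Q/(b*sqrt(S)))^(3/5).
sqrt(S) = sqrt(0.0086) = 0.092736.
Numerator: n*Q = 0.019 * 24.7 = 0.4693.
Denominator: b*sqrt(S) = 7.1 * 0.092736 = 0.658426.
arg = 0.7128.
y_n = 0.7128^(3/5) = 0.8161 m.

0.8161


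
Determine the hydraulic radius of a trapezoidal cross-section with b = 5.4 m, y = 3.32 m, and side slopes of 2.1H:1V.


For a trapezoidal section with side slope z:
A = (b + z*y)*y = (5.4 + 2.1*3.32)*3.32 = 41.075 m^2.
P = b + 2*y*sqrt(1 + z^2) = 5.4 + 2*3.32*sqrt(1 + 2.1^2) = 20.844 m.
R = A/P = 41.075 / 20.844 = 1.9706 m.

1.9706


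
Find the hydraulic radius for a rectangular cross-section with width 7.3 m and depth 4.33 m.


For a rectangular section:
Flow area A = b * y = 7.3 * 4.33 = 31.61 m^2.
Wetted perimeter P = b + 2y = 7.3 + 2*4.33 = 15.96 m.
Hydraulic radius R = A/P = 31.61 / 15.96 = 1.9805 m.

1.9805


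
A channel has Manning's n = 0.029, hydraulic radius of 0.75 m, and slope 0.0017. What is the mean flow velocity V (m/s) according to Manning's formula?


Manning's equation gives V = (1/n) * R^(2/3) * S^(1/2).
First, compute R^(2/3) = 0.75^(2/3) = 0.8255.
Next, S^(1/2) = 0.0017^(1/2) = 0.041231.
Then 1/n = 1/0.029 = 34.48.
V = 34.48 * 0.8255 * 0.041231 = 1.1736 m/s.

1.1736


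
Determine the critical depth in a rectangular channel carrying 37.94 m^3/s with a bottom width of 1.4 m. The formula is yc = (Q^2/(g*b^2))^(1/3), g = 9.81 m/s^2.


Using yc = (Q^2 / (g * b^2))^(1/3):
Q^2 = 37.94^2 = 1439.44.
g * b^2 = 9.81 * 1.4^2 = 9.81 * 1.96 = 19.23.
Q^2 / (g*b^2) = 1439.44 / 19.23 = 74.8539.
yc = 74.8539^(1/3) = 4.2146 m.

4.2146


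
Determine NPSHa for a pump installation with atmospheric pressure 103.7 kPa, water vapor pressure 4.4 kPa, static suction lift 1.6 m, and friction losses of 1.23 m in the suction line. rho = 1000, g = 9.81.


NPSHa = p_atm/(rho*g) - z_s - hf_s - p_vap/(rho*g).
p_atm/(rho*g) = 103.7*1000 / (1000*9.81) = 10.571 m.
p_vap/(rho*g) = 4.4*1000 / (1000*9.81) = 0.449 m.
NPSHa = 10.571 - 1.6 - 1.23 - 0.449
      = 7.29 m.

7.29


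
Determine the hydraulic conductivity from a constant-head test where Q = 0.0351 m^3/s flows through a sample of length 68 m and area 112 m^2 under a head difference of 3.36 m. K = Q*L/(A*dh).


From K = Q*L / (A*dh):
Numerator: Q*L = 0.0351 * 68 = 2.3868.
Denominator: A*dh = 112 * 3.36 = 376.32.
K = 2.3868 / 376.32 = 0.006342 m/s.

0.006342


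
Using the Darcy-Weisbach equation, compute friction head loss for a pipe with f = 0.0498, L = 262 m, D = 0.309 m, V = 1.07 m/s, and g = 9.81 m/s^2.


Darcy-Weisbach equation: h_f = f * (L/D) * V^2/(2g).
f * L/D = 0.0498 * 262/0.309 = 42.2252.
V^2/(2g) = 1.07^2 / (2*9.81) = 1.1449 / 19.62 = 0.0584 m.
h_f = 42.2252 * 0.0584 = 2.464 m.

2.464


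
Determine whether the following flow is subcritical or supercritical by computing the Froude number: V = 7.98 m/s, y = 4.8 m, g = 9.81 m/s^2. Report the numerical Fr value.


The Froude number is defined as Fr = V / sqrt(g*y).
g*y = 9.81 * 4.8 = 47.088.
sqrt(g*y) = sqrt(47.088) = 6.8621.
Fr = 7.98 / 6.8621 = 1.1629.
Since Fr > 1, the flow is supercritical.

1.1629


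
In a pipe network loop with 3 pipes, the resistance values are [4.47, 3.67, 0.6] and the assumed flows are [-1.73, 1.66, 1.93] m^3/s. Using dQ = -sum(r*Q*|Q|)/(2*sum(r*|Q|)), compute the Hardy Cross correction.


Numerator terms (r*Q*|Q|): 4.47*-1.73*|-1.73| = -13.3783; 3.67*1.66*|1.66| = 10.1131; 0.6*1.93*|1.93| = 2.2349.
Sum of numerator = -1.0303.
Denominator terms (r*|Q|): 4.47*|-1.73| = 7.7331; 3.67*|1.66| = 6.0922; 0.6*|1.93| = 1.158.
2 * sum of denominator = 2 * 14.9833 = 29.9666.
dQ = --1.0303 / 29.9666 = 0.0344 m^3/s.

0.0344


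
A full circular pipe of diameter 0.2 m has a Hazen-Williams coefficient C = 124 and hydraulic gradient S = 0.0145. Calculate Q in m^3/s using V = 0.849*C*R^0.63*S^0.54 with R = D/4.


For a full circular pipe, R = D/4 = 0.2/4 = 0.05 m.
V = 0.849 * 124 * 0.05^0.63 * 0.0145^0.54
  = 0.849 * 124 * 0.151479 * 0.101657
  = 1.6211 m/s.
Pipe area A = pi*D^2/4 = pi*0.2^2/4 = 0.0314 m^2.
Q = A * V = 0.0314 * 1.6211 = 0.0509 m^3/s.

0.0509


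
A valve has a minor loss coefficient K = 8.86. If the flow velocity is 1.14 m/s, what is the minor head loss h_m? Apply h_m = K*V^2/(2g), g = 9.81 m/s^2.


Minor loss formula: h_m = K * V^2/(2g).
V^2 = 1.14^2 = 1.2996.
V^2/(2g) = 1.2996 / 19.62 = 0.0662 m.
h_m = 8.86 * 0.0662 = 0.5869 m.

0.5869


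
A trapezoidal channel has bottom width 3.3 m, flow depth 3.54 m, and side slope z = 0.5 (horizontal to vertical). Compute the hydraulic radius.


For a trapezoidal section with side slope z:
A = (b + z*y)*y = (3.3 + 0.5*3.54)*3.54 = 17.948 m^2.
P = b + 2*y*sqrt(1 + z^2) = 3.3 + 2*3.54*sqrt(1 + 0.5^2) = 11.216 m.
R = A/P = 17.948 / 11.216 = 1.6002 m.

1.6002


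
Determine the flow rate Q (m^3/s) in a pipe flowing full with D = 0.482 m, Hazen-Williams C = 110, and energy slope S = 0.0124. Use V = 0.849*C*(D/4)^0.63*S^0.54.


For a full circular pipe, R = D/4 = 0.482/4 = 0.1205 m.
V = 0.849 * 110 * 0.1205^0.63 * 0.0124^0.54
  = 0.849 * 110 * 0.263646 * 0.093422
  = 2.3002 m/s.
Pipe area A = pi*D^2/4 = pi*0.482^2/4 = 0.1825 m^2.
Q = A * V = 0.1825 * 2.3002 = 0.4197 m^3/s.

0.4197


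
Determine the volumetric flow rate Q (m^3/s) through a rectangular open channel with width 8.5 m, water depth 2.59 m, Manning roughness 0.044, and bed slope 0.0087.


For a rectangular channel, the cross-sectional area A = b * y = 8.5 * 2.59 = 22.02 m^2.
The wetted perimeter P = b + 2y = 8.5 + 2*2.59 = 13.68 m.
Hydraulic radius R = A/P = 22.02/13.68 = 1.6093 m.
Velocity V = (1/n)*R^(2/3)*S^(1/2) = (1/0.044)*1.6093^(2/3)*0.0087^(1/2) = 2.9111 m/s.
Discharge Q = A * V = 22.02 * 2.9111 = 64.089 m^3/s.

64.089


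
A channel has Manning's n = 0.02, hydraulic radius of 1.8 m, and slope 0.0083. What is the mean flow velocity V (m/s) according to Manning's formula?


Manning's equation gives V = (1/n) * R^(2/3) * S^(1/2).
First, compute R^(2/3) = 1.8^(2/3) = 1.4797.
Next, S^(1/2) = 0.0083^(1/2) = 0.091104.
Then 1/n = 1/0.02 = 50.0.
V = 50.0 * 1.4797 * 0.091104 = 6.7405 m/s.

6.7405


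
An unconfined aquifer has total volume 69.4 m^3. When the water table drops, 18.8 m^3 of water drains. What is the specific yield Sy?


Specific yield Sy = Volume drained / Total volume.
Sy = 18.8 / 69.4
   = 0.2709.

0.2709


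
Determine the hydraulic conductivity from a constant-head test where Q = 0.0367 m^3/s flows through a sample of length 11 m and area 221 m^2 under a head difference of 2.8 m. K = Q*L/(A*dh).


From K = Q*L / (A*dh):
Numerator: Q*L = 0.0367 * 11 = 0.4037.
Denominator: A*dh = 221 * 2.8 = 618.8.
K = 0.4037 / 618.8 = 0.000652 m/s.

0.000652


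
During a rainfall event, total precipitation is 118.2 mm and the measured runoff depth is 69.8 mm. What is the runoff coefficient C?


The runoff coefficient C = runoff depth / rainfall depth.
C = 69.8 / 118.2
  = 0.5905.

0.5905


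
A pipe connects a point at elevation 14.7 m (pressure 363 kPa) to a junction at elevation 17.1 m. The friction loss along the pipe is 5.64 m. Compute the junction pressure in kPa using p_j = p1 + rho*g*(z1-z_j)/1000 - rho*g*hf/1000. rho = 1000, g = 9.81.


Junction pressure: p_j = p1 + rho*g*(z1 - z_j)/1000 - rho*g*hf/1000.
Elevation term = 1000*9.81*(14.7 - 17.1)/1000 = -23.544 kPa.
Friction term = 1000*9.81*5.64/1000 = 55.328 kPa.
p_j = 363 + -23.544 - 55.328 = 284.13 kPa.

284.13


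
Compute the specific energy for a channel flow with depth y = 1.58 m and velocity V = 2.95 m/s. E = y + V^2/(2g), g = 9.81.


Specific energy E = y + V^2/(2g).
Velocity head = V^2/(2g) = 2.95^2 / (2*9.81) = 8.7025 / 19.62 = 0.4436 m.
E = 1.58 + 0.4436 = 2.0236 m.

2.0236


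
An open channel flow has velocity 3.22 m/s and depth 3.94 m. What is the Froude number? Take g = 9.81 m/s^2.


The Froude number is defined as Fr = V / sqrt(g*y).
g*y = 9.81 * 3.94 = 38.6514.
sqrt(g*y) = sqrt(38.6514) = 6.217.
Fr = 3.22 / 6.217 = 0.5179.

0.5179


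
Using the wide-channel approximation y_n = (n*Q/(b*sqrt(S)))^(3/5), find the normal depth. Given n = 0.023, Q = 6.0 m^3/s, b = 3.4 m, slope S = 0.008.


We use the wide-channel approximation y_n = (n*Q/(b*sqrt(S)))^(3/5).
sqrt(S) = sqrt(0.008) = 0.089443.
Numerator: n*Q = 0.023 * 6.0 = 0.138.
Denominator: b*sqrt(S) = 3.4 * 0.089443 = 0.304106.
arg = 0.4538.
y_n = 0.4538^(3/5) = 0.6225 m.

0.6225


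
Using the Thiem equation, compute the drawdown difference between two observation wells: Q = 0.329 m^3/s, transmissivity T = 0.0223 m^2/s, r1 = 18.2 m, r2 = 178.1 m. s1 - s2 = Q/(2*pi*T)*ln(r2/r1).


Thiem equation: s1 - s2 = Q/(2*pi*T) * ln(r2/r1).
ln(r2/r1) = ln(178.1/18.2) = 2.2809.
Q/(2*pi*T) = 0.329 / (2*pi*0.0223) = 0.329 / 0.1401 = 2.3481.
s1 - s2 = 2.3481 * 2.2809 = 5.3558 m.

5.3558


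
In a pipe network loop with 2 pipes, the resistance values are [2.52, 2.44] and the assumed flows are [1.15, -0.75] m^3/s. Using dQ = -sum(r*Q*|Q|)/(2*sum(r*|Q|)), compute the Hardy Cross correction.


Numerator terms (r*Q*|Q|): 2.52*1.15*|1.15| = 3.3327; 2.44*-0.75*|-0.75| = -1.3725.
Sum of numerator = 1.9602.
Denominator terms (r*|Q|): 2.52*|1.15| = 2.898; 2.44*|-0.75| = 1.83.
2 * sum of denominator = 2 * 4.728 = 9.456.
dQ = -1.9602 / 9.456 = -0.2073 m^3/s.

-0.2073


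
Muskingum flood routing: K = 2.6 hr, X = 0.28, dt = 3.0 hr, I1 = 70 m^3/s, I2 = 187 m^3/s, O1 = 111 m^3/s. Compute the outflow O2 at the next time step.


Muskingum coefficients:
denom = 2*K*(1-X) + dt = 2*2.6*(1-0.28) + 3.0 = 6.744.
C0 = (dt - 2*K*X)/denom = (3.0 - 2*2.6*0.28)/6.744 = 0.2289.
C1 = (dt + 2*K*X)/denom = (3.0 + 2*2.6*0.28)/6.744 = 0.6607.
C2 = (2*K*(1-X) - dt)/denom = 0.1103.
O2 = C0*I2 + C1*I1 + C2*O1
   = 0.2289*187 + 0.6607*70 + 0.1103*111
   = 101.31 m^3/s.

101.31


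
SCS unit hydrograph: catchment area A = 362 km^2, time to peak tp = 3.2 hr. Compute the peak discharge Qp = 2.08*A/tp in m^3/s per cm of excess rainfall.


SCS formula: Qp = 2.08 * A / tp.
Qp = 2.08 * 362 / 3.2
   = 752.96 / 3.2
   = 235.3 m^3/s per cm.

235.3


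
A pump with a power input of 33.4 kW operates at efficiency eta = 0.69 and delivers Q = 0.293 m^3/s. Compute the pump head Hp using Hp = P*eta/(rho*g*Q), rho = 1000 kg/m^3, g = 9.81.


Pump head formula: Hp = P * eta / (rho * g * Q).
Numerator: P * eta = 33.4 * 1000 * 0.69 = 23046.0 W.
Denominator: rho * g * Q = 1000 * 9.81 * 0.293 = 2874.33.
Hp = 23046.0 / 2874.33 = 8.02 m.

8.02


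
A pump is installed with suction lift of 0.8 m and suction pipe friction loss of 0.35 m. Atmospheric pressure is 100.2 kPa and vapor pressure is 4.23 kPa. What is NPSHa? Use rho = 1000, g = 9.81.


NPSHa = p_atm/(rho*g) - z_s - hf_s - p_vap/(rho*g).
p_atm/(rho*g) = 100.2*1000 / (1000*9.81) = 10.214 m.
p_vap/(rho*g) = 4.23*1000 / (1000*9.81) = 0.431 m.
NPSHa = 10.214 - 0.8 - 0.35 - 0.431
      = 8.63 m.

8.63


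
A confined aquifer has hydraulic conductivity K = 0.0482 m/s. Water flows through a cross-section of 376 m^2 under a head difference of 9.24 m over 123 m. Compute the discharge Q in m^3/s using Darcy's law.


Darcy's law: Q = K * A * i, where i = dh/L.
Hydraulic gradient i = 9.24 / 123 = 0.075122.
Q = 0.0482 * 376 * 0.075122
  = 1.3615 m^3/s.

1.3615


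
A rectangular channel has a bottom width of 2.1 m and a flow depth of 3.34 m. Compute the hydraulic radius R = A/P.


For a rectangular section:
Flow area A = b * y = 2.1 * 3.34 = 7.01 m^2.
Wetted perimeter P = b + 2y = 2.1 + 2*3.34 = 8.78 m.
Hydraulic radius R = A/P = 7.01 / 8.78 = 0.7989 m.

0.7989


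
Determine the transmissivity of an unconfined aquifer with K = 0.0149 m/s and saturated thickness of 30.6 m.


Transmissivity is defined as T = K * h.
T = 0.0149 * 30.6
  = 0.4559 m^2/s.

0.4559


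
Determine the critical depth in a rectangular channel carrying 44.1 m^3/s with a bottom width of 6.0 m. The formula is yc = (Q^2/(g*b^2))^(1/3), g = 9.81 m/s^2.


Using yc = (Q^2 / (g * b^2))^(1/3):
Q^2 = 44.1^2 = 1944.81.
g * b^2 = 9.81 * 6.0^2 = 9.81 * 36.0 = 353.16.
Q^2 / (g*b^2) = 1944.81 / 353.16 = 5.5069.
yc = 5.5069^(1/3) = 1.7659 m.

1.7659


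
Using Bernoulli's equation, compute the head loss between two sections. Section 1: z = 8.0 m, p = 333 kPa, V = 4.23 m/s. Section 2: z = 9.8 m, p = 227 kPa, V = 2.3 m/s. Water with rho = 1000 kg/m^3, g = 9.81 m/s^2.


Total head at each section: H = z + p/(rho*g) + V^2/(2g).
H1 = 8.0 + 333*1000/(1000*9.81) + 4.23^2/(2*9.81)
   = 8.0 + 33.945 + 0.912
   = 42.857 m.
H2 = 9.8 + 227*1000/(1000*9.81) + 2.3^2/(2*9.81)
   = 9.8 + 23.14 + 0.2696
   = 33.209 m.
h_L = H1 - H2 = 42.857 - 33.209 = 9.648 m.

9.648


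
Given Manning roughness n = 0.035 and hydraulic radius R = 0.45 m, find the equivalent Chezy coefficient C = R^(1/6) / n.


The Chezy coefficient relates to Manning's n through C = R^(1/6) / n.
R^(1/6) = 0.45^(1/6) = 0.875391.
C = 0.875391 / 0.035 = 25.01 m^(1/2)/s.

25.01


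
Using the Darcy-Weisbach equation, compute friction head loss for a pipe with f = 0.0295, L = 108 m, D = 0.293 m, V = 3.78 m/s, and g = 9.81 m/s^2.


Darcy-Weisbach equation: h_f = f * (L/D) * V^2/(2g).
f * L/D = 0.0295 * 108/0.293 = 10.8737.
V^2/(2g) = 3.78^2 / (2*9.81) = 14.2884 / 19.62 = 0.7283 m.
h_f = 10.8737 * 0.7283 = 7.919 m.

7.919


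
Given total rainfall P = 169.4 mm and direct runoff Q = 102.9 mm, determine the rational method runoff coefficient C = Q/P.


The runoff coefficient C = runoff depth / rainfall depth.
C = 102.9 / 169.4
  = 0.6074.

0.6074


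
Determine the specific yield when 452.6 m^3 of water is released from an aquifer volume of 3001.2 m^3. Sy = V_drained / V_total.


Specific yield Sy = Volume drained / Total volume.
Sy = 452.6 / 3001.2
   = 0.1508.

0.1508


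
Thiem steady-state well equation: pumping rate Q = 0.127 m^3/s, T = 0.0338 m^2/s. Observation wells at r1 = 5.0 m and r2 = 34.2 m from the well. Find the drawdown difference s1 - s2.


Thiem equation: s1 - s2 = Q/(2*pi*T) * ln(r2/r1).
ln(r2/r1) = ln(34.2/5.0) = 1.9228.
Q/(2*pi*T) = 0.127 / (2*pi*0.0338) = 0.127 / 0.2124 = 0.598.
s1 - s2 = 0.598 * 1.9228 = 1.1498 m.

1.1498


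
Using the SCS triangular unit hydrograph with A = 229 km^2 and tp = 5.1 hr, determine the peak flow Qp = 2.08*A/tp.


SCS formula: Qp = 2.08 * A / tp.
Qp = 2.08 * 229 / 5.1
   = 476.32 / 5.1
   = 93.4 m^3/s per cm.

93.4


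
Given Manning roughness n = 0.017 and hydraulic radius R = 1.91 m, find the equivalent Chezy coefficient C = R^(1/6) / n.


The Chezy coefficient relates to Manning's n through C = R^(1/6) / n.
R^(1/6) = 1.91^(1/6) = 1.113881.
C = 1.113881 / 0.017 = 65.52 m^(1/2)/s.

65.52


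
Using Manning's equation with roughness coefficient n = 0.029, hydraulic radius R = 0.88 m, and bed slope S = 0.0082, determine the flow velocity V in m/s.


Manning's equation gives V = (1/n) * R^(2/3) * S^(1/2).
First, compute R^(2/3) = 0.88^(2/3) = 0.9183.
Next, S^(1/2) = 0.0082^(1/2) = 0.090554.
Then 1/n = 1/0.029 = 34.48.
V = 34.48 * 0.9183 * 0.090554 = 2.8675 m/s.

2.8675


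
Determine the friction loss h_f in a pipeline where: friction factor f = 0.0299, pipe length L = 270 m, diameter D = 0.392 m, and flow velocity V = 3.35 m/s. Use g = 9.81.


Darcy-Weisbach equation: h_f = f * (L/D) * V^2/(2g).
f * L/D = 0.0299 * 270/0.392 = 20.5944.
V^2/(2g) = 3.35^2 / (2*9.81) = 11.2225 / 19.62 = 0.572 m.
h_f = 20.5944 * 0.572 = 11.78 m.

11.78


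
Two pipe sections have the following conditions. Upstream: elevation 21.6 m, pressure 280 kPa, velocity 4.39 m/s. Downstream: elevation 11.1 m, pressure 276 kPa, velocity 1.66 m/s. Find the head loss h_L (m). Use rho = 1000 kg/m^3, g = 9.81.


Total head at each section: H = z + p/(rho*g) + V^2/(2g).
H1 = 21.6 + 280*1000/(1000*9.81) + 4.39^2/(2*9.81)
   = 21.6 + 28.542 + 0.9823
   = 51.125 m.
H2 = 11.1 + 276*1000/(1000*9.81) + 1.66^2/(2*9.81)
   = 11.1 + 28.135 + 0.1404
   = 39.375 m.
h_L = H1 - H2 = 51.125 - 39.375 = 11.75 m.

11.75


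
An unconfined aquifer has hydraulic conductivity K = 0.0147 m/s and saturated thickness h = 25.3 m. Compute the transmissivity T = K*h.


Transmissivity is defined as T = K * h.
T = 0.0147 * 25.3
  = 0.3719 m^2/s.

0.3719


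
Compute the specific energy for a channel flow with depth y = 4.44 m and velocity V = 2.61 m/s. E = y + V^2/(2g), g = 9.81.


Specific energy E = y + V^2/(2g).
Velocity head = V^2/(2g) = 2.61^2 / (2*9.81) = 6.8121 / 19.62 = 0.3472 m.
E = 4.44 + 0.3472 = 4.7872 m.

4.7872


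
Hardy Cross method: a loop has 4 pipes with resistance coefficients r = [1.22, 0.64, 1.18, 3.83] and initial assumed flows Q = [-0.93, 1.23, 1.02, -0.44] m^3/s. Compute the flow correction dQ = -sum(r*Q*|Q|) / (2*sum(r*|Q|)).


Numerator terms (r*Q*|Q|): 1.22*-0.93*|-0.93| = -1.0552; 0.64*1.23*|1.23| = 0.9683; 1.18*1.02*|1.02| = 1.2277; 3.83*-0.44*|-0.44| = -0.7415.
Sum of numerator = 0.3993.
Denominator terms (r*|Q|): 1.22*|-0.93| = 1.1346; 0.64*|1.23| = 0.7872; 1.18*|1.02| = 1.2036; 3.83*|-0.44| = 1.6852.
2 * sum of denominator = 2 * 4.8106 = 9.6212.
dQ = -0.3993 / 9.6212 = -0.0415 m^3/s.

-0.0415


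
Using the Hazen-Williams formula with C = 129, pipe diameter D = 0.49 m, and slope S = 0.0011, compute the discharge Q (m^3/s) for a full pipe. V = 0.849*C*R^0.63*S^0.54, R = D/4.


For a full circular pipe, R = D/4 = 0.49/4 = 0.1225 m.
V = 0.849 * 129 * 0.1225^0.63 * 0.0011^0.54
  = 0.849 * 129 * 0.266395 * 0.025255
  = 0.7368 m/s.
Pipe area A = pi*D^2/4 = pi*0.49^2/4 = 0.1886 m^2.
Q = A * V = 0.1886 * 0.7368 = 0.1389 m^3/s.

0.1389


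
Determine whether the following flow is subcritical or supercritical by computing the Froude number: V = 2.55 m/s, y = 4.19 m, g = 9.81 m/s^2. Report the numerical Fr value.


The Froude number is defined as Fr = V / sqrt(g*y).
g*y = 9.81 * 4.19 = 41.1039.
sqrt(g*y) = sqrt(41.1039) = 6.4112.
Fr = 2.55 / 6.4112 = 0.3977.
Since Fr < 1, the flow is subcritical.

0.3977


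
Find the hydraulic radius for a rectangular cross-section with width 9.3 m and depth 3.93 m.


For a rectangular section:
Flow area A = b * y = 9.3 * 3.93 = 36.55 m^2.
Wetted perimeter P = b + 2y = 9.3 + 2*3.93 = 17.16 m.
Hydraulic radius R = A/P = 36.55 / 17.16 = 2.1299 m.

2.1299


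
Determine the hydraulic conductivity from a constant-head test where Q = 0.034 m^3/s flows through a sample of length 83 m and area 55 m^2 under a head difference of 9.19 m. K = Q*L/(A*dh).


From K = Q*L / (A*dh):
Numerator: Q*L = 0.034 * 83 = 2.822.
Denominator: A*dh = 55 * 9.19 = 505.45.
K = 2.822 / 505.45 = 0.005583 m/s.

0.005583


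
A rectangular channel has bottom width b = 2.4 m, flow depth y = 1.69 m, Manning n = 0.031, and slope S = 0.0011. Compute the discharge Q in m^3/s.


For a rectangular channel, the cross-sectional area A = b * y = 2.4 * 1.69 = 4.06 m^2.
The wetted perimeter P = b + 2y = 2.4 + 2*1.69 = 5.78 m.
Hydraulic radius R = A/P = 4.06/5.78 = 0.7017 m.
Velocity V = (1/n)*R^(2/3)*S^(1/2) = (1/0.031)*0.7017^(2/3)*0.0011^(1/2) = 0.8449 m/s.
Discharge Q = A * V = 4.06 * 0.8449 = 3.427 m^3/s.

3.427


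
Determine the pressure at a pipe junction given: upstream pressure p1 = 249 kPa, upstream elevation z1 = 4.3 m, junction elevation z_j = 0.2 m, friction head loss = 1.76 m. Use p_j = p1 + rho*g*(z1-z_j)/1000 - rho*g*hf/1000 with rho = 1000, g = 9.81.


Junction pressure: p_j = p1 + rho*g*(z1 - z_j)/1000 - rho*g*hf/1000.
Elevation term = 1000*9.81*(4.3 - 0.2)/1000 = 40.221 kPa.
Friction term = 1000*9.81*1.76/1000 = 17.266 kPa.
p_j = 249 + 40.221 - 17.266 = 271.96 kPa.

271.96


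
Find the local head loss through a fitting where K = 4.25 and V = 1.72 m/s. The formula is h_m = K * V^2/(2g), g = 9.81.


Minor loss formula: h_m = K * V^2/(2g).
V^2 = 1.72^2 = 2.9584.
V^2/(2g) = 2.9584 / 19.62 = 0.1508 m.
h_m = 4.25 * 0.1508 = 0.6408 m.

0.6408


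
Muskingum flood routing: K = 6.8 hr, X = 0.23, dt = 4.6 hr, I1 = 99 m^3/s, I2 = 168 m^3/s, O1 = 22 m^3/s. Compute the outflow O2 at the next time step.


Muskingum coefficients:
denom = 2*K*(1-X) + dt = 2*6.8*(1-0.23) + 4.6 = 15.072.
C0 = (dt - 2*K*X)/denom = (4.6 - 2*6.8*0.23)/15.072 = 0.0977.
C1 = (dt + 2*K*X)/denom = (4.6 + 2*6.8*0.23)/15.072 = 0.5127.
C2 = (2*K*(1-X) - dt)/denom = 0.3896.
O2 = C0*I2 + C1*I1 + C2*O1
   = 0.0977*168 + 0.5127*99 + 0.3896*22
   = 75.74 m^3/s.

75.74


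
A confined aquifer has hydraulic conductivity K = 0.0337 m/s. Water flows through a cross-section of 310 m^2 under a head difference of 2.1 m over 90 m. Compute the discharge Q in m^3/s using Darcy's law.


Darcy's law: Q = K * A * i, where i = dh/L.
Hydraulic gradient i = 2.1 / 90 = 0.023333.
Q = 0.0337 * 310 * 0.023333
  = 0.2438 m^3/s.

0.2438


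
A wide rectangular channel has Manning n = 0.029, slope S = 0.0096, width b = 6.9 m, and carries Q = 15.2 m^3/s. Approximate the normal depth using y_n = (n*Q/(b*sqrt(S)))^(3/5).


We use the wide-channel approximation y_n = (n*Q/(b*sqrt(S)))^(3/5).
sqrt(S) = sqrt(0.0096) = 0.09798.
Numerator: n*Q = 0.029 * 15.2 = 0.4408.
Denominator: b*sqrt(S) = 6.9 * 0.09798 = 0.676062.
arg = 0.652.
y_n = 0.652^(3/5) = 0.7737 m.

0.7737


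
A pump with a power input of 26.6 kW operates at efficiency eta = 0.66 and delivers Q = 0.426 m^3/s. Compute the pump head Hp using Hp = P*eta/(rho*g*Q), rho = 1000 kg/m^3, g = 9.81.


Pump head formula: Hp = P * eta / (rho * g * Q).
Numerator: P * eta = 26.6 * 1000 * 0.66 = 17556.0 W.
Denominator: rho * g * Q = 1000 * 9.81 * 0.426 = 4179.06.
Hp = 17556.0 / 4179.06 = 4.2 m.

4.2


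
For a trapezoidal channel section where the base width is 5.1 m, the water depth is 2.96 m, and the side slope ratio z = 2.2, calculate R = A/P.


For a trapezoidal section with side slope z:
A = (b + z*y)*y = (5.1 + 2.2*2.96)*2.96 = 34.372 m^2.
P = b + 2*y*sqrt(1 + z^2) = 5.1 + 2*2.96*sqrt(1 + 2.2^2) = 19.406 m.
R = A/P = 34.372 / 19.406 = 1.7712 m.

1.7712


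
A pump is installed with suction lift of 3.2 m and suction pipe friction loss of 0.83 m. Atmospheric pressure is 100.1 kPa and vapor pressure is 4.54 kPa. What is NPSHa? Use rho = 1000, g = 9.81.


NPSHa = p_atm/(rho*g) - z_s - hf_s - p_vap/(rho*g).
p_atm/(rho*g) = 100.1*1000 / (1000*9.81) = 10.204 m.
p_vap/(rho*g) = 4.54*1000 / (1000*9.81) = 0.463 m.
NPSHa = 10.204 - 3.2 - 0.83 - 0.463
      = 5.71 m.

5.71


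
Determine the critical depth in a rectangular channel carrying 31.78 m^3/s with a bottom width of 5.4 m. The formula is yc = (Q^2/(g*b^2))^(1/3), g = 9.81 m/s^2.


Using yc = (Q^2 / (g * b^2))^(1/3):
Q^2 = 31.78^2 = 1009.97.
g * b^2 = 9.81 * 5.4^2 = 9.81 * 29.16 = 286.06.
Q^2 / (g*b^2) = 1009.97 / 286.06 = 3.5306.
yc = 3.5306^(1/3) = 1.5227 m.

1.5227


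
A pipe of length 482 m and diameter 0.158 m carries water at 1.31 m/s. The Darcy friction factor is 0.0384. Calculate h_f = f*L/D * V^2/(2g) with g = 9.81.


Darcy-Weisbach equation: h_f = f * (L/D) * V^2/(2g).
f * L/D = 0.0384 * 482/0.158 = 117.1443.
V^2/(2g) = 1.31^2 / (2*9.81) = 1.7161 / 19.62 = 0.0875 m.
h_f = 117.1443 * 0.0875 = 10.246 m.

10.246


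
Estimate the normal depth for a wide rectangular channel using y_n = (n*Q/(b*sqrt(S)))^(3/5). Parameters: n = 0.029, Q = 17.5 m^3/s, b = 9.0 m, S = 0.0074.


We use the wide-channel approximation y_n = (n*Q/(b*sqrt(S)))^(3/5).
sqrt(S) = sqrt(0.0074) = 0.086023.
Numerator: n*Q = 0.029 * 17.5 = 0.5075.
Denominator: b*sqrt(S) = 9.0 * 0.086023 = 0.774207.
arg = 0.6555.
y_n = 0.6555^(3/5) = 0.7762 m.

0.7762


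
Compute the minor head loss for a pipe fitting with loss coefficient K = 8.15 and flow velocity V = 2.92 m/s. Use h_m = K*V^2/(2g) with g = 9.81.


Minor loss formula: h_m = K * V^2/(2g).
V^2 = 2.92^2 = 8.5264.
V^2/(2g) = 8.5264 / 19.62 = 0.4346 m.
h_m = 8.15 * 0.4346 = 3.5418 m.

3.5418


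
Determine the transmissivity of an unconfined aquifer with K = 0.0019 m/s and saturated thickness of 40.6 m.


Transmissivity is defined as T = K * h.
T = 0.0019 * 40.6
  = 0.0771 m^2/s.

0.0771


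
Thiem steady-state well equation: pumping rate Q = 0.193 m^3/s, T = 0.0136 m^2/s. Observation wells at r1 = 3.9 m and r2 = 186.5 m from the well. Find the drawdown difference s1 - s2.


Thiem equation: s1 - s2 = Q/(2*pi*T) * ln(r2/r1).
ln(r2/r1) = ln(186.5/3.9) = 3.8675.
Q/(2*pi*T) = 0.193 / (2*pi*0.0136) = 0.193 / 0.0855 = 2.2586.
s1 - s2 = 2.2586 * 3.8675 = 8.735 m.

8.735


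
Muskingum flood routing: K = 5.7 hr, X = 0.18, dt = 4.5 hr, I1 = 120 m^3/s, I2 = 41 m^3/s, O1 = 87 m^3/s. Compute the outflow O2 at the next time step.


Muskingum coefficients:
denom = 2*K*(1-X) + dt = 2*5.7*(1-0.18) + 4.5 = 13.848.
C0 = (dt - 2*K*X)/denom = (4.5 - 2*5.7*0.18)/13.848 = 0.1768.
C1 = (dt + 2*K*X)/denom = (4.5 + 2*5.7*0.18)/13.848 = 0.4731.
C2 = (2*K*(1-X) - dt)/denom = 0.3501.
O2 = C0*I2 + C1*I1 + C2*O1
   = 0.1768*41 + 0.4731*120 + 0.3501*87
   = 94.48 m^3/s.

94.48


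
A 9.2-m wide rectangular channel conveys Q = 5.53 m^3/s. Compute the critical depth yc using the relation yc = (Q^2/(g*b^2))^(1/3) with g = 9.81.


Using yc = (Q^2 / (g * b^2))^(1/3):
Q^2 = 5.53^2 = 30.58.
g * b^2 = 9.81 * 9.2^2 = 9.81 * 84.64 = 830.32.
Q^2 / (g*b^2) = 30.58 / 830.32 = 0.0368.
yc = 0.0368^(1/3) = 0.3327 m.

0.3327


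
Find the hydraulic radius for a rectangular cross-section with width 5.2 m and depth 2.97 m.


For a rectangular section:
Flow area A = b * y = 5.2 * 2.97 = 15.44 m^2.
Wetted perimeter P = b + 2y = 5.2 + 2*2.97 = 11.14 m.
Hydraulic radius R = A/P = 15.44 / 11.14 = 1.3864 m.

1.3864


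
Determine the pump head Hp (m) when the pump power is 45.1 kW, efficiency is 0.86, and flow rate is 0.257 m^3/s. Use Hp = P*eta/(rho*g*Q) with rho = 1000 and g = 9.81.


Pump head formula: Hp = P * eta / (rho * g * Q).
Numerator: P * eta = 45.1 * 1000 * 0.86 = 38786.0 W.
Denominator: rho * g * Q = 1000 * 9.81 * 0.257 = 2521.17.
Hp = 38786.0 / 2521.17 = 15.38 m.

15.38


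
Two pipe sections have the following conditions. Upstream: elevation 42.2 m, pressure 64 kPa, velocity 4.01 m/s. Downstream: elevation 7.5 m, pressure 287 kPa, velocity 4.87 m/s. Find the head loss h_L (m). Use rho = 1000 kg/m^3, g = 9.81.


Total head at each section: H = z + p/(rho*g) + V^2/(2g).
H1 = 42.2 + 64*1000/(1000*9.81) + 4.01^2/(2*9.81)
   = 42.2 + 6.524 + 0.8196
   = 49.544 m.
H2 = 7.5 + 287*1000/(1000*9.81) + 4.87^2/(2*9.81)
   = 7.5 + 29.256 + 1.2088
   = 37.965 m.
h_L = H1 - H2 = 49.544 - 37.965 = 11.579 m.

11.579


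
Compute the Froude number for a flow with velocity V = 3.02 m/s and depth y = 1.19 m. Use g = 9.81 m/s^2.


The Froude number is defined as Fr = V / sqrt(g*y).
g*y = 9.81 * 1.19 = 11.6739.
sqrt(g*y) = sqrt(11.6739) = 3.4167.
Fr = 3.02 / 3.4167 = 0.8839.

0.8839


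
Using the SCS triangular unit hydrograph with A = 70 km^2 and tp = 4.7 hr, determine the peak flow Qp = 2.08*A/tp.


SCS formula: Qp = 2.08 * A / tp.
Qp = 2.08 * 70 / 4.7
   = 145.6 / 4.7
   = 30.98 m^3/s per cm.

30.98


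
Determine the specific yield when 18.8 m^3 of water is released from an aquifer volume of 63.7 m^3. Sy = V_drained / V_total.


Specific yield Sy = Volume drained / Total volume.
Sy = 18.8 / 63.7
   = 0.2951.

0.2951


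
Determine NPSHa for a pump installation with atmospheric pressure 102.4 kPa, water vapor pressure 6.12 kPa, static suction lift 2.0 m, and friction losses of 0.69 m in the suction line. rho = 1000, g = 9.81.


NPSHa = p_atm/(rho*g) - z_s - hf_s - p_vap/(rho*g).
p_atm/(rho*g) = 102.4*1000 / (1000*9.81) = 10.438 m.
p_vap/(rho*g) = 6.12*1000 / (1000*9.81) = 0.624 m.
NPSHa = 10.438 - 2.0 - 0.69 - 0.624
      = 7.12 m.

7.12


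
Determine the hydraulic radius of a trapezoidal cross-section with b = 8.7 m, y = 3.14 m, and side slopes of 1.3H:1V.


For a trapezoidal section with side slope z:
A = (b + z*y)*y = (8.7 + 1.3*3.14)*3.14 = 40.135 m^2.
P = b + 2*y*sqrt(1 + z^2) = 8.7 + 2*3.14*sqrt(1 + 1.3^2) = 19.0 m.
R = A/P = 40.135 / 19.0 = 2.1124 m.

2.1124


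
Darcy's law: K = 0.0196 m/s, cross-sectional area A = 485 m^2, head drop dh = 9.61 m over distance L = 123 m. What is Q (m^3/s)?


Darcy's law: Q = K * A * i, where i = dh/L.
Hydraulic gradient i = 9.61 / 123 = 0.07813.
Q = 0.0196 * 485 * 0.07813
  = 0.7427 m^3/s.

0.7427


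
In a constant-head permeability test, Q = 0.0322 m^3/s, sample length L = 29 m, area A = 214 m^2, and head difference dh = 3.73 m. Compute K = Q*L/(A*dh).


From K = Q*L / (A*dh):
Numerator: Q*L = 0.0322 * 29 = 0.9338.
Denominator: A*dh = 214 * 3.73 = 798.22.
K = 0.9338 / 798.22 = 0.00117 m/s.

0.00117


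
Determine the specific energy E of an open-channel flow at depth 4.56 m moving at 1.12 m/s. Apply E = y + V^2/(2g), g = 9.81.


Specific energy E = y + V^2/(2g).
Velocity head = V^2/(2g) = 1.12^2 / (2*9.81) = 1.2544 / 19.62 = 0.0639 m.
E = 4.56 + 0.0639 = 4.6239 m.

4.6239


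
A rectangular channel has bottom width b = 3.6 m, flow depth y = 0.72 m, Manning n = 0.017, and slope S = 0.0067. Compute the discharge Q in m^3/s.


For a rectangular channel, the cross-sectional area A = b * y = 3.6 * 0.72 = 2.59 m^2.
The wetted perimeter P = b + 2y = 3.6 + 2*0.72 = 5.04 m.
Hydraulic radius R = A/P = 2.59/5.04 = 0.5143 m.
Velocity V = (1/n)*R^(2/3)*S^(1/2) = (1/0.017)*0.5143^(2/3)*0.0067^(1/2) = 3.0907 m/s.
Discharge Q = A * V = 2.59 * 3.0907 = 8.011 m^3/s.

8.011


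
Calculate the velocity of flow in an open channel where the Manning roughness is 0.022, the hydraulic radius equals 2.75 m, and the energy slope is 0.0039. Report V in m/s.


Manning's equation gives V = (1/n) * R^(2/3) * S^(1/2).
First, compute R^(2/3) = 2.75^(2/3) = 1.9629.
Next, S^(1/2) = 0.0039^(1/2) = 0.06245.
Then 1/n = 1/0.022 = 45.45.
V = 45.45 * 1.9629 * 0.06245 = 5.5718 m/s.

5.5718


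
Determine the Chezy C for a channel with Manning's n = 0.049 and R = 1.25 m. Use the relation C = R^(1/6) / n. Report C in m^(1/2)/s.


The Chezy coefficient relates to Manning's n through C = R^(1/6) / n.
R^(1/6) = 1.25^(1/6) = 1.037891.
C = 1.037891 / 0.049 = 21.18 m^(1/2)/s.

21.18


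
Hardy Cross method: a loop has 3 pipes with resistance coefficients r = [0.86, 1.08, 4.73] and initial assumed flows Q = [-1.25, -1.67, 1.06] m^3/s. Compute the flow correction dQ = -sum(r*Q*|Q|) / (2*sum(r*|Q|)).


Numerator terms (r*Q*|Q|): 0.86*-1.25*|-1.25| = -1.3438; 1.08*-1.67*|-1.67| = -3.012; 4.73*1.06*|1.06| = 5.3146.
Sum of numerator = 0.9589.
Denominator terms (r*|Q|): 0.86*|-1.25| = 1.075; 1.08*|-1.67| = 1.8036; 4.73*|1.06| = 5.0138.
2 * sum of denominator = 2 * 7.8924 = 15.7848.
dQ = -0.9589 / 15.7848 = -0.0607 m^3/s.

-0.0607


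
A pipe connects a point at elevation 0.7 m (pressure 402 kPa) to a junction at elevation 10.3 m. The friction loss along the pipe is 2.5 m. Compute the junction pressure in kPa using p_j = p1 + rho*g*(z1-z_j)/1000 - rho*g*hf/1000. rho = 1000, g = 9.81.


Junction pressure: p_j = p1 + rho*g*(z1 - z_j)/1000 - rho*g*hf/1000.
Elevation term = 1000*9.81*(0.7 - 10.3)/1000 = -94.176 kPa.
Friction term = 1000*9.81*2.5/1000 = 24.525 kPa.
p_j = 402 + -94.176 - 24.525 = 283.3 kPa.

283.3


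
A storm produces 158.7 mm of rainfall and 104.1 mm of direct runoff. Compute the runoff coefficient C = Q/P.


The runoff coefficient C = runoff depth / rainfall depth.
C = 104.1 / 158.7
  = 0.656.

0.656


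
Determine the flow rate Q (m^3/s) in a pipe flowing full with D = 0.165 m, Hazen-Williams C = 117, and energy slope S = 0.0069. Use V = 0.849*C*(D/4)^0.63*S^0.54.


For a full circular pipe, R = D/4 = 0.165/4 = 0.0413 m.
V = 0.849 * 117 * 0.0413^0.63 * 0.0069^0.54
  = 0.849 * 117 * 0.134189 * 0.068074
  = 0.9074 m/s.
Pipe area A = pi*D^2/4 = pi*0.165^2/4 = 0.0214 m^2.
Q = A * V = 0.0214 * 0.9074 = 0.0194 m^3/s.

0.0194


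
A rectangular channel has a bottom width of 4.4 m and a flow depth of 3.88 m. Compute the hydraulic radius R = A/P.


For a rectangular section:
Flow area A = b * y = 4.4 * 3.88 = 17.07 m^2.
Wetted perimeter P = b + 2y = 4.4 + 2*3.88 = 12.16 m.
Hydraulic radius R = A/P = 17.07 / 12.16 = 1.4039 m.

1.4039


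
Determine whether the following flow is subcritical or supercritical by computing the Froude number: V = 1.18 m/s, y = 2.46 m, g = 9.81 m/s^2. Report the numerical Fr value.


The Froude number is defined as Fr = V / sqrt(g*y).
g*y = 9.81 * 2.46 = 24.1326.
sqrt(g*y) = sqrt(24.1326) = 4.9125.
Fr = 1.18 / 4.9125 = 0.2402.
Since Fr < 1, the flow is subcritical.

0.2402


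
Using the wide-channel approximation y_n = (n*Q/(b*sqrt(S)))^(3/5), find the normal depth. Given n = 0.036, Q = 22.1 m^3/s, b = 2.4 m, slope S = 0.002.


We use the wide-channel approximation y_n = (n*Q/(b*sqrt(S)))^(3/5).
sqrt(S) = sqrt(0.002) = 0.044721.
Numerator: n*Q = 0.036 * 22.1 = 0.7956.
Denominator: b*sqrt(S) = 2.4 * 0.044721 = 0.10733.
arg = 7.4126.
y_n = 7.4126^(3/5) = 3.3265 m.

3.3265


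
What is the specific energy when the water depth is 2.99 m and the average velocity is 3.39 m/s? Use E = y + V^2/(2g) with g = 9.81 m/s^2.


Specific energy E = y + V^2/(2g).
Velocity head = V^2/(2g) = 3.39^2 / (2*9.81) = 11.4921 / 19.62 = 0.5857 m.
E = 2.99 + 0.5857 = 3.5757 m.

3.5757


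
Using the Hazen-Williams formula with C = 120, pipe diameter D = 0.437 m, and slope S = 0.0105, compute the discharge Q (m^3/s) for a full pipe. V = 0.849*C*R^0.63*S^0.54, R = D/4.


For a full circular pipe, R = D/4 = 0.437/4 = 0.1092 m.
V = 0.849 * 120 * 0.1092^0.63 * 0.0105^0.54
  = 0.849 * 120 * 0.247859 * 0.085397
  = 2.1564 m/s.
Pipe area A = pi*D^2/4 = pi*0.437^2/4 = 0.15 m^2.
Q = A * V = 0.15 * 2.1564 = 0.3234 m^3/s.

0.3234


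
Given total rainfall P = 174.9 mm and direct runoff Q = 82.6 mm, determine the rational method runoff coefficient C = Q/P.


The runoff coefficient C = runoff depth / rainfall depth.
C = 82.6 / 174.9
  = 0.4723.

0.4723


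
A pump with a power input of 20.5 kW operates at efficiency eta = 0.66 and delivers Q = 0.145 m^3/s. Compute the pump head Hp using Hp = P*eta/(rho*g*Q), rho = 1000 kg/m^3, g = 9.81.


Pump head formula: Hp = P * eta / (rho * g * Q).
Numerator: P * eta = 20.5 * 1000 * 0.66 = 13530.0 W.
Denominator: rho * g * Q = 1000 * 9.81 * 0.145 = 1422.45.
Hp = 13530.0 / 1422.45 = 9.51 m.

9.51


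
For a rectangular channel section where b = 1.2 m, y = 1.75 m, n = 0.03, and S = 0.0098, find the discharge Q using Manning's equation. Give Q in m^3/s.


For a rectangular channel, the cross-sectional area A = b * y = 1.2 * 1.75 = 2.1 m^2.
The wetted perimeter P = b + 2y = 1.2 + 2*1.75 = 4.7 m.
Hydraulic radius R = A/P = 2.1/4.7 = 0.4468 m.
Velocity V = (1/n)*R^(2/3)*S^(1/2) = (1/0.03)*0.4468^(2/3)*0.0098^(1/2) = 1.9286 m/s.
Discharge Q = A * V = 2.1 * 1.9286 = 4.05 m^3/s.

4.05


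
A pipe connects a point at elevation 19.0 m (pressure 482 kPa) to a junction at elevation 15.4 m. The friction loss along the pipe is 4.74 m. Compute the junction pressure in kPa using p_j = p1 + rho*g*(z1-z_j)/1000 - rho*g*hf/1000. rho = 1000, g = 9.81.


Junction pressure: p_j = p1 + rho*g*(z1 - z_j)/1000 - rho*g*hf/1000.
Elevation term = 1000*9.81*(19.0 - 15.4)/1000 = 35.316 kPa.
Friction term = 1000*9.81*4.74/1000 = 46.499 kPa.
p_j = 482 + 35.316 - 46.499 = 470.82 kPa.

470.82


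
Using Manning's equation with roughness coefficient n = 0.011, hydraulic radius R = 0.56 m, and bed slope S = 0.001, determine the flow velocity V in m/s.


Manning's equation gives V = (1/n) * R^(2/3) * S^(1/2).
First, compute R^(2/3) = 0.56^(2/3) = 0.6794.
Next, S^(1/2) = 0.001^(1/2) = 0.031623.
Then 1/n = 1/0.011 = 90.91.
V = 90.91 * 0.6794 * 0.031623 = 1.9531 m/s.

1.9531


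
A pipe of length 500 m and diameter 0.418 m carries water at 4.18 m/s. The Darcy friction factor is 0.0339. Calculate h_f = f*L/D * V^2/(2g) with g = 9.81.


Darcy-Weisbach equation: h_f = f * (L/D) * V^2/(2g).
f * L/D = 0.0339 * 500/0.418 = 40.5502.
V^2/(2g) = 4.18^2 / (2*9.81) = 17.4724 / 19.62 = 0.8905 m.
h_f = 40.5502 * 0.8905 = 36.112 m.

36.112


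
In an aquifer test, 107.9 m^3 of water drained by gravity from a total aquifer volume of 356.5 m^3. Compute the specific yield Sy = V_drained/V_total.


Specific yield Sy = Volume drained / Total volume.
Sy = 107.9 / 356.5
   = 0.3027.

0.3027


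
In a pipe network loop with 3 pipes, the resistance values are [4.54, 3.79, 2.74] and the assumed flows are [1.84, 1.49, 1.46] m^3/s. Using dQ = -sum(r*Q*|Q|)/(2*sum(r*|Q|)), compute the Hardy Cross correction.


Numerator terms (r*Q*|Q|): 4.54*1.84*|1.84| = 15.3706; 3.79*1.49*|1.49| = 8.4142; 2.74*1.46*|1.46| = 5.8406.
Sum of numerator = 29.6254.
Denominator terms (r*|Q|): 4.54*|1.84| = 8.3536; 3.79*|1.49| = 5.6471; 2.74*|1.46| = 4.0004.
2 * sum of denominator = 2 * 18.0011 = 36.0022.
dQ = -29.6254 / 36.0022 = -0.8229 m^3/s.

-0.8229
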